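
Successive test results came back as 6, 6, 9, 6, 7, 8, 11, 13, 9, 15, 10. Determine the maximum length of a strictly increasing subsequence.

6

Track the smallest tail for each achievable length (strict):
6 → extends → [6]
6 → already a tail → [6]
9 → extends → [6, 9]
6 → already a tail → [6, 9]
7 → replaces 9 → [6, 7]
8 → extends → [6, 7, 8]
11 → extends → [6, 7, 8, 11]
13 → extends → [6, 7, 8, 11, 13]
9 → replaces 11 → [6, 7, 8, 9, 13]
15 → extends → [6, 7, 8, 9, 13, 15]
10 → replaces 13 → [6, 7, 8, 9, 10, 15]
Six tails, so the longest strictly increasing subsequence has length 6 (e.g. 6, 7, 8, 11, 13, 15).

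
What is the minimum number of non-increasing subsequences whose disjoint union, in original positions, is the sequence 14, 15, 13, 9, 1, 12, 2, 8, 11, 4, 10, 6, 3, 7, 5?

Place each on the leftmost legal pile:
14 → new pile 1 (tops now [14])
15 → new pile 2 (tops now [14, 15])
13 → pile 1 (tops now [13, 15])
9 → pile 1 (tops now [9, 15])
1 → pile 1 (tops now [1, 15])
12 → pile 2 (tops now [1, 12])
2 → pile 2 (tops now [1, 2])
8 → new pile 3 (tops now [1, 2, 8])
11 → new pile 4 (tops now [1, 2, 8, 11])
4 → pile 3 (tops now [1, 2, 4, 11])
10 → pile 4 (tops now [1, 2, 4, 10])
6 → pile 4 (tops now [1, 2, 4, 6])
3 → pile 3 (tops now [1, 2, 3, 6])
7 → new pile 5 (tops now [1, 2, 3, 6, 7])
5 → pile 4 (tops now [1, 2, 3, 5, 7])
Five piles.

5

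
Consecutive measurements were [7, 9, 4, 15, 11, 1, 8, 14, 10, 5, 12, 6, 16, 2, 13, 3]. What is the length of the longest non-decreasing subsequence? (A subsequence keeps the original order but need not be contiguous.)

Track the smallest tail for each achievable length (allowing ties):
7 → extends → [7]
9 → extends → [7, 9]
4 → replaces 7 → [4, 9]
15 → extends → [4, 9, 15]
11 → replaces 15 → [4, 9, 11]
1 → replaces 4 → [1, 9, 11]
8 → replaces 9 → [1, 8, 11]
14 → extends → [1, 8, 11, 14]
10 → replaces 11 → [1, 8, 10, 14]
5 → replaces 8 → [1, 5, 10, 14]
12 → replaces 14 → [1, 5, 10, 12]
6 → replaces 10 → [1, 5, 6, 12]
16 → extends → [1, 5, 6, 12, 16]
2 → replaces 5 → [1, 2, 6, 12, 16]
13 → replaces 16 → [1, 2, 6, 12, 13]
3 → replaces 6 → [1, 2, 3, 12, 13]
Five tails, so the longest non-decreasing subsequence has length 5 (e.g. 7, 9, 11, 14, 16).

5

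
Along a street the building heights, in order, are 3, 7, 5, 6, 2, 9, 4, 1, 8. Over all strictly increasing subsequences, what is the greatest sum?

23

Let S[i] be the best sum of a strictly increasing subsequence ending at i:
i:      1  2  3  4  5  6  7  8  9
a[i]:   3  7  5  6  2  9  4  1  8
S:      3 10  8 14  2 23  7  1 22
Maximum is 23 (e.g. 3 + 5 + 6 + 9).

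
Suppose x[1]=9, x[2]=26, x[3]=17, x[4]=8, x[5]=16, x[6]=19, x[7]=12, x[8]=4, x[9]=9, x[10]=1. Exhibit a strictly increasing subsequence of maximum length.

9, 17, 19

Patience tails give the LIS length; then backtrack through the dp parents:
9 → extends → [9]
26 → extends → [9, 26]
17 → replaces 26 → [9, 17]
8 → replaces 9 → [8, 17]
16 → replaces 17 → [8, 16]
19 → extends → [8, 16, 19]
12 → replaces 16 → [8, 12, 19]
4 → replaces 8 → [4, 12, 19]
9 → replaces 12 → [4, 9, 19]
1 → replaces 4 → [1, 9, 19]
Length 3; one witness is 9, 17, 19.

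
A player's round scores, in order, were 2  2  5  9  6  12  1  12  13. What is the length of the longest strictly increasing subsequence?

5

Track the smallest tail for each achievable length (strict):
2 → extends → [2]
2 → already a tail → [2]
5 → extends → [2, 5]
9 → extends → [2, 5, 9]
6 → replaces 9 → [2, 5, 6]
12 → extends → [2, 5, 6, 12]
1 → replaces 2 → [1, 5, 6, 12]
12 → already a tail → [1, 5, 6, 12]
13 → extends → [1, 5, 6, 12, 13]
Five tails, so the longest strictly increasing subsequence has length 5 (e.g. 2, 5, 9, 12, 13).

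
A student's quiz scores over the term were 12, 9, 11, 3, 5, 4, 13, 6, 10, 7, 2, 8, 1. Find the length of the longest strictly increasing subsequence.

Track the smallest tail for each achievable length (strict):
12 → extends → [12]
9 → replaces 12 → [9]
11 → extends → [9, 11]
3 → replaces 9 → [3, 11]
5 → replaces 11 → [3, 5]
4 → replaces 5 → [3, 4]
13 → extends → [3, 4, 13]
6 → replaces 13 → [3, 4, 6]
10 → extends → [3, 4, 6, 10]
7 → replaces 10 → [3, 4, 6, 7]
2 → replaces 3 → [2, 4, 6, 7]
8 → extends → [2, 4, 6, 7, 8]
1 → replaces 2 → [1, 4, 6, 7, 8]
Five tails, so the longest strictly increasing subsequence has length 5 (e.g. 3, 5, 6, 7, 8).

5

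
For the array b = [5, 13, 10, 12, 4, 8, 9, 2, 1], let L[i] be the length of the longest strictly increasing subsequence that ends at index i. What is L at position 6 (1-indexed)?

dp[i] = 1 + max{dp[j] : j<i, b[j]<b[i]} (or 1 if no such j):
i:      1  2  3  4  5  6  7  8  9
b[i]:   5 13 10 12  4  8  9  2  1
dp:     1  2  2  3  1  2  3  1  1
At index 6 the value is 2.

2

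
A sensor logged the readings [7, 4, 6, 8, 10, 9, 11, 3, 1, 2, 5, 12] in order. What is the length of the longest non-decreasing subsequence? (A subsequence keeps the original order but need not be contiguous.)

6

Track the smallest tail for each achievable length (allowing ties):
7 → extends → [7]
4 → replaces 7 → [4]
6 → extends → [4, 6]
8 → extends → [4, 6, 8]
10 → extends → [4, 6, 8, 10]
9 → replaces 10 → [4, 6, 8, 9]
11 → extends → [4, 6, 8, 9, 11]
3 → replaces 4 → [3, 6, 8, 9, 11]
1 → replaces 3 → [1, 6, 8, 9, 11]
2 → replaces 6 → [1, 2, 8, 9, 11]
5 → replaces 8 → [1, 2, 5, 9, 11]
12 → extends → [1, 2, 5, 9, 11, 12]
Six tails, so the longest non-decreasing subsequence has length 6 (e.g. 4, 6, 8, 10, 11, 12).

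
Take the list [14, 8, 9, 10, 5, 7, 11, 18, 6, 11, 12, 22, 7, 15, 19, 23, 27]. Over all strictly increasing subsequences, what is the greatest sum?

Let S[i] be the best sum of a strictly increasing subsequence ending at i:
i:       1   2   3   4   5   6   7   8   9  10  11  12  13  14  15  16  17
a[i]:   14   8   9  10   5   7  11  18   6  11  12  22   7  15  19  23  27
S:      14   8  17  27   5  12  38  56  11  38  50  78  18  65  84 107 134
Maximum is 134 (e.g. 8 + 9 + 10 + 11 + 12 + 15 + 19 + 23 + 27).

134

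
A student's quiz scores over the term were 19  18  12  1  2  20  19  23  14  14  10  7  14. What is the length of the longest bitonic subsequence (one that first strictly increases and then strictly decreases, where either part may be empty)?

inc[i] = longest strictly increasing subsequence ending at i; dec[i] = longest strictly decreasing subsequence starting at i:
i:      1  2  3  4  5  6  7  8  9 10 11 12 13
a[i]:  19 18 12  1  2 20 19 23 14 14 10  7 14
inc:    1  1  1  1  2  3  3  4  3  3  3  3  4
dec:    5  4  3  1  1  5  4  4  3  3  2  1  1
Best peak at i=6 (value 20): inc=3, dec=5, length 3+5−1 = 7.

7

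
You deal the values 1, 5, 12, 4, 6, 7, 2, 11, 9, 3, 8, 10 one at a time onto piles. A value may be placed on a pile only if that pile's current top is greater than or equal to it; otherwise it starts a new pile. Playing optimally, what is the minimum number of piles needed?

6

Place each on the leftmost legal pile:
1 → new pile 1 (tops now [1])
5 → new pile 2 (tops now [1, 5])
12 → new pile 3 (tops now [1, 5, 12])
4 → pile 2 (tops now [1, 4, 12])
6 → pile 3 (tops now [1, 4, 6])
7 → new pile 4 (tops now [1, 4, 6, 7])
2 → pile 2 (tops now [1, 2, 6, 7])
11 → new pile 5 (tops now [1, 2, 6, 7, 11])
9 → pile 5 (tops now [1, 2, 6, 7, 9])
3 → pile 3 (tops now [1, 2, 3, 7, 9])
8 → pile 5 (tops now [1, 2, 3, 7, 8])
10 → new pile 6 (tops now [1, 2, 3, 7, 8, 10])
Six piles.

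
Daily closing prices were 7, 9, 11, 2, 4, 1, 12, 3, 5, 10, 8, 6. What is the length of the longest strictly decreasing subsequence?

4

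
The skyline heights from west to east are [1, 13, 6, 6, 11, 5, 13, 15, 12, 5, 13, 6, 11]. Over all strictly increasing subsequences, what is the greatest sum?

Let S[i] be the best sum of a strictly increasing subsequence ending at i:
i:      1  2  3  4  5  6  7  8  9 10 11 12 13
a[i]:   1 13  6  6 11  5 13 15 12  5 13  6 11
S:      1 14  7  7 18  6 31 46 30  6 43 12 23
Maximum is 46 (e.g. 1 + 6 + 11 + 13 + 15).

46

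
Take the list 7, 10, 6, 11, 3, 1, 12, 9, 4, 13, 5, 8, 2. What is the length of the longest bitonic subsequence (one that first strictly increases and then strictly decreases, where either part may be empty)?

7

inc[i] = longest strictly increasing subsequence ending at i; dec[i] = longest strictly decreasing subsequence starting at i:
i:      1  2  3  4  5  6  7  8  9 10 11 12 13
a[i]:   7 10  6 11  3  1 12  9  4 13  5  8  2
inc:    1  2  1  3  1  1  4  2  2  5  3  4  2
dec:    4  4  3  4  2  1  4  3  2  3  2  2  1
Best peak at i=7 (value 12): inc=4, dec=4, length 4+4−1 = 7.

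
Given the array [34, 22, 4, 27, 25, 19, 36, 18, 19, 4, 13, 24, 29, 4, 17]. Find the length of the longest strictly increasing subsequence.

5

Let dp[i] be the length of the longest such subsequence ending at index i:
i:      1  2  3  4  5  6  7  8  9 10 11 12 13 14 15
a[i]:  34 22  4 27 25 19 36 18 19  4 13 24 29  4 17
dp:     1  1  1  2  2  2  3  2  3  1  2  4  5  1  3
Maximum dp value is 5.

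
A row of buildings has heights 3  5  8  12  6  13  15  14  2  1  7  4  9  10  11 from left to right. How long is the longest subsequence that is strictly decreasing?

4

Negate each value so 'decreasing' becomes 'increasing', then run patience tails on the negated sequence:
-3 → extends → [-3]
-5 → replaces -3 → [-5]
-8 → replaces -5 → [-8]
-12 → replaces -8 → [-12]
-6 → extends → [-12, -6]
-13 → replaces -12 → [-13, -6]
-15 → replaces -13 → [-15, -6]
-14 → replaces -6 → [-15, -14]
-2 → extends → [-15, -14, -2]
-1 → extends → [-15, -14, -2, -1]
-7 → replaces -2 → [-15, -14, -7, -1]
-4 → replaces -1 → [-15, -14, -7, -4]
-9 → replaces -7 → [-15, -14, -9, -4]
-10 → replaces -9 → [-15, -14, -10, -4]
-11 → replaces -10 → [-15, -14, -11, -4]
Four tails, so the longest strictly decreasing subsequence of the original has length 4.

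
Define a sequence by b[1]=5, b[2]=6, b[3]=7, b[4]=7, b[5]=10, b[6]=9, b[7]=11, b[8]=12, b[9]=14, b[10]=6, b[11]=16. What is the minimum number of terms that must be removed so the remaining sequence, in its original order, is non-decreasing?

2

Fewest deletions = n − (longest non-decreasing subsequence).
Patience tails:
5 → extends → [5]
6 → extends → [5, 6]
7 → extends → [5, 6, 7]
7 → extends → [5, 6, 7, 7]
10 → extends → [5, 6, 7, 7, 10]
9 → replaces 10 → [5, 6, 7, 7, 9]
11 → extends → [5, 6, 7, 7, 9, 11]
12 → extends → [5, 6, 7, 7, 9, 11, 12]
14 → extends → [5, 6, 7, 7, 9, 11, 12, 14]
6 → replaces 7 → [5, 6, 6, 7, 9, 11, 12, 14]
16 → extends → [5, 6, 6, 7, 9, 11, 12, 14, 16]
Longest non-decreasing subsequence has length 9, so deletions = 11 − 9 = 2.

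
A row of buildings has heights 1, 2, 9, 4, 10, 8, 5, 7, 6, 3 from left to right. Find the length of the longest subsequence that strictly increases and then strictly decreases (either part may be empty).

8

inc[i] = longest strictly increasing subsequence ending at i; dec[i] = longest strictly decreasing subsequence starting at i:
i:      1  2  3  4  5  6  7  8  9 10
a[i]:   1  2  9  4 10  8  5  7  6  3
inc:    1  2  3  3  4  4  4  5  5  3
dec:    1  1  5  2  5  4  2  3  2  1
Best peak at i=5 (value 10): inc=4, dec=5, length 4+5−1 = 8.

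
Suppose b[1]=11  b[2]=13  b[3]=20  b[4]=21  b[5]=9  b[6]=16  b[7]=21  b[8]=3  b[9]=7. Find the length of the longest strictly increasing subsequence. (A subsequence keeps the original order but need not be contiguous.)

Track the smallest tail for each achievable length (strict):
11 → extends → [11]
13 → extends → [11, 13]
20 → extends → [11, 13, 20]
21 → extends → [11, 13, 20, 21]
9 → replaces 11 → [9, 13, 20, 21]
16 → replaces 20 → [9, 13, 16, 21]
21 → already a tail → [9, 13, 16, 21]
3 → replaces 9 → [3, 13, 16, 21]
7 → replaces 13 → [3, 7, 16, 21]
Four tails, so the longest strictly increasing subsequence has length 4 (e.g. 11, 13, 20, 21).

4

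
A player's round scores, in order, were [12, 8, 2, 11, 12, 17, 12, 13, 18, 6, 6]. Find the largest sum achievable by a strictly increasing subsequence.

66

Let S[i] be the best sum of a strictly increasing subsequence ending at i:
i:      1  2  3  4  5  6  7  8  9 10 11
a[i]:  12  8  2 11 12 17 12 13 18  6  6
S:     12  8  2 19 31 48 31 44 66  8  8
Maximum is 66 (e.g. 8 + 11 + 12 + 17 + 18).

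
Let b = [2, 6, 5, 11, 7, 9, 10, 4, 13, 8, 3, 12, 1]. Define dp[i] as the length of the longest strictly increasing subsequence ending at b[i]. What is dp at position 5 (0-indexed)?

dp[i] = 1 + max{dp[j] : j<i, b[j]<b[i]} (or 1 if no such j):
i:      0  1  2  3  4  5  6  7  8  9 10 11 12
b[i]:   2  6  5 11  7  9 10  4 13  8  3 12  1
dp:     1  2  2  3  3  4  5  2  6  4  2  6  1
At index 5 the value is 4.

4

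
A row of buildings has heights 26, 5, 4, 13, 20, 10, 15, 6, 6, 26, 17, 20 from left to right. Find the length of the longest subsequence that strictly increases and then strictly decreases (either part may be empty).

5

inc[i] = longest strictly increasing subsequence ending at i; dec[i] = longest strictly decreasing subsequence starting at i:
i:      1  2  3  4  5  6  7  8  9 10 11 12
a[i]:  26  5  4 13 20 10 15  6  6 26 17 20
inc:    1  1  1  2  3  2  3  2  2  4  4  5
dec:    4  2  1  3  3  2  2  1  1  2  1  1
Best peak at i=5 (value 20): inc=3, dec=3, length 3+3−1 = 5.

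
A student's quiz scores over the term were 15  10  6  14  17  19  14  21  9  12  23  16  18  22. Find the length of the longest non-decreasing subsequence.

6

Let dp[i] be the length of the longest such subsequence ending at index i:
i:      1  2  3  4  5  6  7  8  9 10 11 12 13 14
a[i]:  15 10  6 14 17 19 14 21  9 12 23 16 18 22
dp:     1  1  1  2  3  4  3  5  2  3  6  4  5  6
Maximum dp value is 6.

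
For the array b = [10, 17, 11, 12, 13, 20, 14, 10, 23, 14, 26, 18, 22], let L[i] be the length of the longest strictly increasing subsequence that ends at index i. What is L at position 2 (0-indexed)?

dp[i] = 1 + max{dp[j] : j<i, b[j]<b[i]} (or 1 if no such j):
i:      0  1  2  3  4  5  6  7  8  9 10 11 12
b[i]:  10 17 11 12 13 20 14 10 23 14 26 18 22
dp:     1  2  2  3  4  5  5  1  6  5  7  6  7
At index 2 the value is 2.

2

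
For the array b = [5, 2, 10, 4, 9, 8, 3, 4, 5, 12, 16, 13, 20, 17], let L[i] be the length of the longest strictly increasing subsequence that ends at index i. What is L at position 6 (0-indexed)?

2

dp[i] = 1 + max{dp[j] : j<i, b[j]<b[i]} (or 1 if no such j):
i:      0  1  2  3  4  5  6  7  8  9 10 11 12 13
b[i]:   5  2 10  4  9  8  3  4  5 12 16 13 20 17
dp:     1  1  2  2  3  3  2  3  4  5  6  6  7  7
At index 6 the value is 2.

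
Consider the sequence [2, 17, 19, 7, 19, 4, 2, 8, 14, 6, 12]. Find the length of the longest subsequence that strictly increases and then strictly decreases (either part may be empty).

6

inc[i] = longest strictly increasing subsequence ending at i; dec[i] = longest strictly decreasing subsequence starting at i:
i:      1  2  3  4  5  6  7  8  9 10 11
a[i]:   2 17 19  7 19  4  2  8 14  6 12
inc:    1  2  3  2  3  2  1  3  4  3  4
dec:    1  4  4  3  3  2  1  2  2  1  1
Best peak at i=3 (value 19): inc=3, dec=4, length 3+4−1 = 6.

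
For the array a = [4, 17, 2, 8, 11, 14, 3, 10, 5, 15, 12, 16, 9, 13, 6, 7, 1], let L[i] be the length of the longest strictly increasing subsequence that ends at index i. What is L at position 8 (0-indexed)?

3

dp[i] = 1 + max{dp[j] : j<i, a[j]<a[i]} (or 1 if no such j):
i:      0  1  2  3  4  5  6  7  8  9 10 11 12 13 14 15 16
a[i]:   4 17  2  8 11 14  3 10  5 15 12 16  9 13  6  7  1
dp:     1  2  1  2  3  4  2  3  3  5  4  6  4  5  4  5  1
At index 8 the value is 3.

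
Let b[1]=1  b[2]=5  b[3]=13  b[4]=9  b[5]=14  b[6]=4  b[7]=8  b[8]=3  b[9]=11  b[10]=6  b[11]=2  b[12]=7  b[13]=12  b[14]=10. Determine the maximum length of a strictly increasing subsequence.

5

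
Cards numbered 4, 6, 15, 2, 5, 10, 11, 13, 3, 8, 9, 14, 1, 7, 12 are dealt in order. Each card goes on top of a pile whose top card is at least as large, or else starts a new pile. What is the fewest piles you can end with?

Place each on the leftmost legal pile:
4 → new pile 1 (tops now [4])
6 → new pile 2 (tops now [4, 6])
15 → new pile 3 (tops now [4, 6, 15])
2 → pile 1 (tops now [2, 6, 15])
5 → pile 2 (tops now [2, 5, 15])
10 → pile 3 (tops now [2, 5, 10])
11 → new pile 4 (tops now [2, 5, 10, 11])
13 → new pile 5 (tops now [2, 5, 10, 11, 13])
3 → pile 2 (tops now [2, 3, 10, 11, 13])
8 → pile 3 (tops now [2, 3, 8, 11, 13])
9 → pile 4 (tops now [2, 3, 8, 9, 13])
14 → new pile 6 (tops now [2, 3, 8, 9, 13, 14])
1 → pile 1 (tops now [1, 3, 8, 9, 13, 14])
7 → pile 3 (tops now [1, 3, 7, 9, 13, 14])
12 → pile 5 (tops now [1, 3, 7, 9, 12, 14])
Six piles.

6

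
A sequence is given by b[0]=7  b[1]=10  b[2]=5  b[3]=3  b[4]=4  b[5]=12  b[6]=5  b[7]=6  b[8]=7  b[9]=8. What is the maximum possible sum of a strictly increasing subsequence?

33

Let S[i] be the best sum of a strictly increasing subsequence ending at i:
i:      0  1  2  3  4  5  6  7  8  9
b[i]:   7 10  5  3  4 12  5  6  7  8
S:      7 17  5  3  7 29 12 18 25 33
Maximum is 33 (e.g. 3 + 4 + 5 + 6 + 7 + 8).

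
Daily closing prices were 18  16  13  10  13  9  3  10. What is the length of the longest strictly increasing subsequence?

2

Track the smallest tail for each achievable length (strict):
18 → extends → [18]
16 → replaces 18 → [16]
13 → replaces 16 → [13]
10 → replaces 13 → [10]
13 → extends → [10, 13]
9 → replaces 10 → [9, 13]
3 → replaces 9 → [3, 13]
10 → replaces 13 → [3, 10]
Two tails, so the longest strictly increasing subsequence has length 2 (e.g. 10, 13).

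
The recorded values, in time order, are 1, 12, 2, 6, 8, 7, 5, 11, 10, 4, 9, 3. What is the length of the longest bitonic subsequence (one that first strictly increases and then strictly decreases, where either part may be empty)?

inc[i] = longest strictly increasing subsequence ending at i; dec[i] = longest strictly decreasing subsequence starting at i:
i:      1  2  3  4  5  6  7  8  9 10 11 12
a[i]:   1 12  2  6  8  7  5 11 10  4  9  3
inc:    1  2  2  3  4  4  3  5  5  3  5  3
dec:    1  6  1  4  5  4  3  4  3  2  2  1
Best peak at i=5 (value 8): inc=4, dec=5, length 4+5−1 = 8.

8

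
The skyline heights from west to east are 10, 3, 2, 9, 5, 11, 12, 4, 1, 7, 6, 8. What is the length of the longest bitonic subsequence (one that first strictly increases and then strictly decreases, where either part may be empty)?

6

inc[i] = longest strictly increasing subsequence ending at i; dec[i] = longest strictly decreasing subsequence starting at i:
i:      1  2  3  4  5  6  7  8  9 10 11 12
a[i]:  10  3  2  9  5 11 12  4  1  7  6  8
inc:    1  1  1  2  2  3  4  2  1  3  3  4
dec:    5  3  2  4  3  3  3  2  1  2  1  1
Best peak at i=7 (value 12): inc=4, dec=3, length 4+3−1 = 6.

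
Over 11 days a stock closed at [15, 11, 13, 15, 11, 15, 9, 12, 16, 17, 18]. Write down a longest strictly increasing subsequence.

11, 13, 15, 16, 17, 18

Patience tails give the LIS length; then backtrack through the dp parents:
15 → extends → [15]
11 → replaces 15 → [11]
13 → extends → [11, 13]
15 → extends → [11, 13, 15]
11 → already a tail → [11, 13, 15]
15 → already a tail → [11, 13, 15]
9 → replaces 11 → [9, 13, 15]
12 → replaces 13 → [9, 12, 15]
16 → extends → [9, 12, 15, 16]
17 → extends → [9, 12, 15, 16, 17]
18 → extends → [9, 12, 15, 16, 17, 18]
Length 6; one witness is 11, 13, 15, 16, 17, 18.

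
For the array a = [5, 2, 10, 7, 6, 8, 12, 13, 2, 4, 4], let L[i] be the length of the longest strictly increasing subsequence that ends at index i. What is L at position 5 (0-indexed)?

3

dp[i] = 1 + max{dp[j] : j<i, a[j]<a[i]} (or 1 if no such j):
i:      0  1  2  3  4  5  6  7  8  9 10
a[i]:   5  2 10  7  6  8 12 13  2  4  4
dp:     1  1  2  2  2  3  4  5  1  2  2
At index 5 the value is 3.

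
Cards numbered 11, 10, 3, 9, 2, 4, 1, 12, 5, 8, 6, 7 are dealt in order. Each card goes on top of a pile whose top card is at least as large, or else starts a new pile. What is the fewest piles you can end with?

5

Place each on the leftmost legal pile:
11 → new pile 1 (tops now [11])
10 → pile 1 (tops now [10])
3 → pile 1 (tops now [3])
9 → new pile 2 (tops now [3, 9])
2 → pile 1 (tops now [2, 9])
4 → pile 2 (tops now [2, 4])
1 → pile 1 (tops now [1, 4])
12 → new pile 3 (tops now [1, 4, 12])
5 → pile 3 (tops now [1, 4, 5])
8 → new pile 4 (tops now [1, 4, 5, 8])
6 → pile 4 (tops now [1, 4, 5, 6])
7 → new pile 5 (tops now [1, 4, 5, 6, 7])
Five piles.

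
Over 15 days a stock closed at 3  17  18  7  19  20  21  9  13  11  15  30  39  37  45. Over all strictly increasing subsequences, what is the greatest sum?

Let S[i] be the best sum of a strictly increasing subsequence ending at i:
i:       1   2   3   4   5   6   7   8   9  10  11  12  13  14  15
a[i]:    3  17  18   7  19  20  21   9  13  11  15  30  39  37  45
S:       3  20  38  10  57  77  98  19  32  30  47 128 167 165 212
Maximum is 212 (e.g. 3 + 17 + 18 + 19 + 20 + 21 + 30 + 39 + 45).

212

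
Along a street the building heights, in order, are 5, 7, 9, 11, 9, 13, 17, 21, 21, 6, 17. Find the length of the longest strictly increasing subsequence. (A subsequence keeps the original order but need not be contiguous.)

7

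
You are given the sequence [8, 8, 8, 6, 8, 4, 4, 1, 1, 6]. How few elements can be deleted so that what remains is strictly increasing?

8

Fewest deletions = n − (longest strictly increasing subsequence).
Patience tails:
8 → extends → [8]
8 → already a tail → [8]
8 → already a tail → [8]
6 → replaces 8 → [6]
8 → extends → [6, 8]
4 → replaces 6 → [4, 8]
4 → already a tail → [4, 8]
1 → replaces 4 → [1, 8]
1 → already a tail → [1, 8]
6 → replaces 8 → [1, 6]
Longest strictly increasing subsequence has length 2, so deletions = 10 − 2 = 8.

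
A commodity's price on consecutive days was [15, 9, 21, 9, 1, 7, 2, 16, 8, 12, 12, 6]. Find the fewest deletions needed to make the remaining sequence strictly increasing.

8

Fewest deletions = n − (longest strictly increasing subsequence).
Patience tails:
15 → extends → [15]
9 → replaces 15 → [9]
21 → extends → [9, 21]
9 → already a tail → [9, 21]
1 → replaces 9 → [1, 21]
7 → replaces 21 → [1, 7]
2 → replaces 7 → [1, 2]
16 → extends → [1, 2, 16]
8 → replaces 16 → [1, 2, 8]
12 → extends → [1, 2, 8, 12]
12 → already a tail → [1, 2, 8, 12]
6 → replaces 8 → [1, 2, 6, 12]
Longest strictly increasing subsequence has length 4, so deletions = 12 − 4 = 8.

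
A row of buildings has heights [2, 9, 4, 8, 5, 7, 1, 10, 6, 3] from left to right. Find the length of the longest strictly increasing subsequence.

Track the smallest tail for each achievable length (strict):
2 → extends → [2]
9 → extends → [2, 9]
4 → replaces 9 → [2, 4]
8 → extends → [2, 4, 8]
5 → replaces 8 → [2, 4, 5]
7 → extends → [2, 4, 5, 7]
1 → replaces 2 → [1, 4, 5, 7]
10 → extends → [1, 4, 5, 7, 10]
6 → replaces 7 → [1, 4, 5, 6, 10]
3 → replaces 4 → [1, 3, 5, 6, 10]
Five tails, so the longest strictly increasing subsequence has length 5 (e.g. 2, 4, 5, 7, 10).

5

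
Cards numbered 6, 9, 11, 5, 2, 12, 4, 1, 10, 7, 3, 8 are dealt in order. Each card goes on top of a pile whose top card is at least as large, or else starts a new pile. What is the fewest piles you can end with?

4

The minimum number of non-increasing subsequences covering a sequence equals the length of its longest strictly increasing subsequence.
LIS length is 4 (e.g. 6, 9, 11, 12), so 4 piles are needed.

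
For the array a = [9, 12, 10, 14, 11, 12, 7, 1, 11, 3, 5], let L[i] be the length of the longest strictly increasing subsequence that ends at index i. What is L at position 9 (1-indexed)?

3

dp[i] = 1 + max{dp[j] : j<i, a[j]<a[i]} (or 1 if no such j):
i:      1  2  3  4  5  6  7  8  9 10 11
a[i]:   9 12 10 14 11 12  7  1 11  3  5
dp:     1  2  2  3  3  4  1  1  3  2  3
At index 9 the value is 3.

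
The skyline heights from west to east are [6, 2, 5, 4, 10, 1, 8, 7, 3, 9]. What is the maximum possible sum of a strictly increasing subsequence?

Let S[i] be the best sum of a strictly increasing subsequence ending at i:
i:      1  2  3  4  5  6  7  8  9 10
a[i]:   6  2  5  4 10  1  8  7  3  9
S:      6  2  7  6 17  1 15 14  5 24
Maximum is 24 (e.g. 2 + 5 + 8 + 9).

24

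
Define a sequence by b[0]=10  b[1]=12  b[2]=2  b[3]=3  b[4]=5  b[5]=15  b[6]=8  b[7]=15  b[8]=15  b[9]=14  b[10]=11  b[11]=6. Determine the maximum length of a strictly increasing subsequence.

5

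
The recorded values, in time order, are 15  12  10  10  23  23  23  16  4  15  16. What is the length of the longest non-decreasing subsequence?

Let dp[i] be the length of the longest such subsequence ending at index i:
i:      1  2  3  4  5  6  7  8  9 10 11
a[i]:  15 12 10 10 23 23 23 16  4 15 16
dp:     1  1  1  2  3  4  5  3  1  3  4
Maximum dp value is 5.

5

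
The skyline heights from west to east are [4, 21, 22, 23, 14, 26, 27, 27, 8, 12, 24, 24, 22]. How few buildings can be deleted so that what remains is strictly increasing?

7

Fewest deletions = n − (longest strictly increasing subsequence).
i:      1  2  3  4  5  6  7  8  9 10 11 12 13
a[i]:   4 21 22 23 14 26 27 27  8 12 24 24 22
dp:     1  2  3  4  2  5  6  6  2  3  5  5  4
max dp = 6, so deletions = 13 − 6 = 7.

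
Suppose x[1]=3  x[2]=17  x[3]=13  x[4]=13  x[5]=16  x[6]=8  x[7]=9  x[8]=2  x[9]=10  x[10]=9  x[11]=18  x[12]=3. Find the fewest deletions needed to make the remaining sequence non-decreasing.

7

Fewest deletions = n − (longest non-decreasing subsequence).
i:      1  2  3  4  5  6  7  8  9 10 11 12
x[i]:   3 17 13 13 16  8  9  2 10  9 18  3
dp:     1  2  2  3  4  2  3  1  4  4  5  2
max dp = 5, so deletions = 12 − 5 = 7.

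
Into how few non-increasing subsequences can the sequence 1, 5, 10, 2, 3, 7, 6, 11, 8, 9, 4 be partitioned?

6

The minimum number of non-increasing subsequences covering a sequence equals the length of its longest strictly increasing subsequence.
LIS length is 6 (e.g. 1, 2, 3, 7, 8, 9), so 6 piles are needed.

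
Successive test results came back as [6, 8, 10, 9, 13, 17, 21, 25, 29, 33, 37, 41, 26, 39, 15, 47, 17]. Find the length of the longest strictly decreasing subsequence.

3

Let dp[i] be the longest strictly decreasing subsequence ending at i:
i:      1  2  3  4  5  6  7  8  9 10 11 12 13 14 15 16 17
a[i]:   6  8 10  9 13 17 21 25 29 33 37 41 26 39 15 47 17
dp:     1  1  1  2  1  1  1  1  1  1  1  1  2  2  3  1  3
Maximum is 3.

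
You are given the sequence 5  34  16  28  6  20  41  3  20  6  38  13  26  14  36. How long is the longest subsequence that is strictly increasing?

5

Let dp[i] be the length of the longest such subsequence ending at index i:
i:      1  2  3  4  5  6  7  8  9 10 11 12 13 14 15
a[i]:   5 34 16 28  6 20 41  3 20  6 38 13 26 14 36
dp:     1  2  2  3  2  3  4  1  3  2  4  3  4  4  5
Maximum dp value is 5.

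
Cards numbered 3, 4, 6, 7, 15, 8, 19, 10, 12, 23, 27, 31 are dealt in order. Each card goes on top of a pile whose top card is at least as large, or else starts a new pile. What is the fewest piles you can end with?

Place each on the leftmost legal pile:
3 → new pile 1 (tops now [3])
4 → new pile 2 (tops now [3, 4])
6 → new pile 3 (tops now [3, 4, 6])
7 → new pile 4 (tops now [3, 4, 6, 7])
15 → new pile 5 (tops now [3, 4, 6, 7, 15])
8 → pile 5 (tops now [3, 4, 6, 7, 8])
19 → new pile 6 (tops now [3, 4, 6, 7, 8, 19])
10 → pile 6 (tops now [3, 4, 6, 7, 8, 10])
12 → new pile 7 (tops now [3, 4, 6, 7, 8, 10, 12])
23 → new pile 8 (tops now [3, 4, 6, 7, 8, 10, 12, 23])
27 → new pile 9 (tops now [3, 4, 6, 7, 8, 10, 12, 23, 27])
31 → new pile 10 (tops now [3, 4, 6, 7, 8, 10, 12, 23, 27, 31])
Ten piles.

10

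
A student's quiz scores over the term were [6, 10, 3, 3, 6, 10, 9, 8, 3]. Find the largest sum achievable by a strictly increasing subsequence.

Let S[i] be the best sum of a strictly increasing subsequence ending at i:
i:      1  2  3  4  5  6  7  8  9
a[i]:   6 10  3  3  6 10  9  8  3
S:      6 16  3  3  9 19 18 17  3
Maximum is 19 (e.g. 3 + 6 + 10).

19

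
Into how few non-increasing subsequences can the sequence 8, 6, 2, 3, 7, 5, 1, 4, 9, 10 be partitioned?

5

Place each on the leftmost legal pile:
8 → new pile 1 (tops now [8])
6 → pile 1 (tops now [6])
2 → pile 1 (tops now [2])
3 → new pile 2 (tops now [2, 3])
7 → new pile 3 (tops now [2, 3, 7])
5 → pile 3 (tops now [2, 3, 5])
1 → pile 1 (tops now [1, 3, 5])
4 → pile 3 (tops now [1, 3, 4])
9 → new pile 4 (tops now [1, 3, 4, 9])
10 → new pile 5 (tops now [1, 3, 4, 9, 10])
Five piles.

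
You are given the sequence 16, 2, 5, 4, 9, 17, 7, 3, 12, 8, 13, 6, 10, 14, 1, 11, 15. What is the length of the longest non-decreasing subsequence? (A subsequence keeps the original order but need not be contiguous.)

7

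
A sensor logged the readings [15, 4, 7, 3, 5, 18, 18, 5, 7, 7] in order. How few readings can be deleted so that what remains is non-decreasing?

5

Fewest deletions = n − (longest non-decreasing subsequence).
Patience tails:
15 → extends → [15]
4 → replaces 15 → [4]
7 → extends → [4, 7]
3 → replaces 4 → [3, 7]
5 → replaces 7 → [3, 5]
18 → extends → [3, 5, 18]
18 → extends → [3, 5, 18, 18]
5 → replaces 18 → [3, 5, 5, 18]
7 → replaces 18 → [3, 5, 5, 7]
7 → extends → [3, 5, 5, 7, 7]
Longest non-decreasing subsequence has length 5, so deletions = 10 − 5 = 5.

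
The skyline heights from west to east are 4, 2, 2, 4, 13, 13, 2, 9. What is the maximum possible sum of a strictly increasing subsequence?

Let S[i] be the best sum of a strictly increasing subsequence ending at i:
i:      1  2  3  4  5  6  7  8
a[i]:   4  2  2  4 13 13  2  9
S:      4  2  2  6 19 19  2 15
Maximum is 19 (e.g. 2 + 4 + 13).

19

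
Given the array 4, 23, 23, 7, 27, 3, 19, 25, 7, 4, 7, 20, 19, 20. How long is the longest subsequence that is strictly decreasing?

Let dp[i] be the longest strictly decreasing subsequence ending at i:
i:      1  2  3  4  5  6  7  8  9 10 11 12 13 14
a[i]:   4 23 23  7 27  3 19 25  7  4  7 20 19 20
dp:     1  1  1  2  1  3  2  2  3  4  3  3  4  3
Maximum is 4.

4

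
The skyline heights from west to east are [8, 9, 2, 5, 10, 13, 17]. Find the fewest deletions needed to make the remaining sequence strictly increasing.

2

Fewest deletions = n − (longest strictly increasing subsequence).
i:      1  2  3  4  5  6  7
a[i]:   8  9  2  5 10 13 17
dp:     1  2  1  2  3  4  5
max dp = 5, so deletions = 7 − 5 = 2.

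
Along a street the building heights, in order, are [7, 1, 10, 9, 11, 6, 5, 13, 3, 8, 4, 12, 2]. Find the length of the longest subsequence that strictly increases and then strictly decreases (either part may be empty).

inc[i] = longest strictly increasing subsequence ending at i; dec[i] = longest strictly decreasing subsequence starting at i:
i:      1  2  3  4  5  6  7  8  9 10 11 12 13
a[i]:   7  1 10  9 11  6  5 13  3  8  4 12  2
inc:    1  1  2  2  3  2  2  4  2  3  3  4  2
dec:    5  1  6  5  5  4  3  4  2  3  2  2  1
Best peak at i=3 (value 10): inc=2, dec=6, length 2+6−1 = 7.

7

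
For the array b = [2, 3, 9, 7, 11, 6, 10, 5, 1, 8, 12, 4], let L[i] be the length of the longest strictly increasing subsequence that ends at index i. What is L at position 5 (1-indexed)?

4

dp[i] = 1 + max{dp[j] : j<i, b[j]<b[i]} (or 1 if no such j):
i:      1  2  3  4  5  6  7  8  9 10 11 12
b[i]:   2  3  9  7 11  6 10  5  1  8 12  4
dp:     1  2  3  3  4  3  4  3  1  4  5  3
At index 5 the value is 4.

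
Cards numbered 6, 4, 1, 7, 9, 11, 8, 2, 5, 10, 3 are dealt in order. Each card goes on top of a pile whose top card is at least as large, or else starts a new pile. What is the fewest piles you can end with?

Place each on the leftmost legal pile:
6 → new pile 1 (tops now [6])
4 → pile 1 (tops now [4])
1 → pile 1 (tops now [1])
7 → new pile 2 (tops now [1, 7])
9 → new pile 3 (tops now [1, 7, 9])
11 → new pile 4 (tops now [1, 7, 9, 11])
8 → pile 3 (tops now [1, 7, 8, 11])
2 → pile 2 (tops now [1, 2, 8, 11])
5 → pile 3 (tops now [1, 2, 5, 11])
10 → pile 4 (tops now [1, 2, 5, 10])
3 → pile 3 (tops now [1, 2, 3, 10])
Four piles.

4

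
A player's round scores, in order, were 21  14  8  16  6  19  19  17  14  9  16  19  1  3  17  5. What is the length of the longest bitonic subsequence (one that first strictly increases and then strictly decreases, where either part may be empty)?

7

inc[i] = longest strictly increasing subsequence ending at i; dec[i] = longest strictly decreasing subsequence starting at i:
i:      1  2  3  4  5  6  7  8  9 10 11 12 13 14 15 16
a[i]:  21 14  8 16  6 19 19 17 14  9 16 19  1  3 17  5
inc:    1  1  1  2  1  3  3  3  2  2  3  4  1  2  4  3
dec:    6  4  3  4  2  5  5  4  3  2  2  3  1  1  2  1
Best peak at i=6 (value 19): inc=3, dec=5, length 3+5−1 = 7.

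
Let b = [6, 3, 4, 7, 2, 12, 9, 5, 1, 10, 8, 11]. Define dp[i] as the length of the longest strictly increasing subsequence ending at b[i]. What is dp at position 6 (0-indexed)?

dp[i] = 1 + max{dp[j] : j<i, b[j]<b[i]} (or 1 if no such j):
i:      0  1  2  3  4  5  6  7  8  9 10 11
b[i]:   6  3  4  7  2 12  9  5  1 10  8 11
dp:     1  1  2  3  1  4  4  3  1  5  4  6
At index 6 the value is 4.

4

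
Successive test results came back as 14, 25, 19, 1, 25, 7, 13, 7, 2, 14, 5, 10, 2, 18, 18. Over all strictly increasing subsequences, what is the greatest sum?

Let S[i] be the best sum of a strictly increasing subsequence ending at i:
i:      1  2  3  4  5  6  7  8  9 10 11 12 13 14 15
a[i]:  14 25 19  1 25  7 13  7  2 14  5 10  2 18 18
S:     14 39 33  1 58  8 21  8  3 35  8 18  3 53 53
Maximum is 58 (e.g. 14 + 19 + 25).

58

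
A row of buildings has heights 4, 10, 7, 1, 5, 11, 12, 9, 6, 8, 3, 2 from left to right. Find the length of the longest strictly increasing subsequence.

4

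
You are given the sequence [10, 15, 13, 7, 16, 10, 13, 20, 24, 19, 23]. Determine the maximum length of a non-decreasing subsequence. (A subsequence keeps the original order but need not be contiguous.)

5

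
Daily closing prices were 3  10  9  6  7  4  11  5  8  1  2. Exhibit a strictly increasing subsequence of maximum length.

Patience tails give the LIS length; then backtrack through the dp parents:
3 → extends → [3]
10 → extends → [3, 10]
9 → replaces 10 → [3, 9]
6 → replaces 9 → [3, 6]
7 → extends → [3, 6, 7]
4 → replaces 6 → [3, 4, 7]
11 → extends → [3, 4, 7, 11]
5 → replaces 7 → [3, 4, 5, 11]
8 → replaces 11 → [3, 4, 5, 8]
1 → replaces 3 → [1, 4, 5, 8]
2 → replaces 4 → [1, 2, 5, 8]
Length 4; one witness is 3, 6, 7, 11.

3, 6, 7, 11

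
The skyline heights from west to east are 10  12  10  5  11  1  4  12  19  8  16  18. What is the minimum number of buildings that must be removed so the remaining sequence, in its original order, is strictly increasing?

7

Fewest deletions = n − (longest strictly increasing subsequence).
Patience tails:
10 → extends → [10]
12 → extends → [10, 12]
10 → already a tail → [10, 12]
5 → replaces 10 → [5, 12]
11 → replaces 12 → [5, 11]
1 → replaces 5 → [1, 11]
4 → replaces 11 → [1, 4]
12 → extends → [1, 4, 12]
19 → extends → [1, 4, 12, 19]
8 → replaces 12 → [1, 4, 8, 19]
16 → replaces 19 → [1, 4, 8, 16]
18 → extends → [1, 4, 8, 16, 18]
Longest strictly increasing subsequence has length 5, so deletions = 12 − 5 = 7.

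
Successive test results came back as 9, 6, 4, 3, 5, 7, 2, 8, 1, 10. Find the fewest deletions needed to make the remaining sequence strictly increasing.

5

Fewest deletions = n − (longest strictly increasing subsequence).
Patience tails:
9 → extends → [9]
6 → replaces 9 → [6]
4 → replaces 6 → [4]
3 → replaces 4 → [3]
5 → extends → [3, 5]
7 → extends → [3, 5, 7]
2 → replaces 3 → [2, 5, 7]
8 → extends → [2, 5, 7, 8]
1 → replaces 2 → [1, 5, 7, 8]
10 → extends → [1, 5, 7, 8, 10]
Longest strictly increasing subsequence has length 5, so deletions = 10 − 5 = 5.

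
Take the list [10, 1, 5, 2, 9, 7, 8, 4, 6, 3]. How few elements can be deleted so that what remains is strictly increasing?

Fewest deletions = n − (longest strictly increasing subsequence).
Patience tails:
10 → extends → [10]
1 → replaces 10 → [1]
5 → extends → [1, 5]
2 → replaces 5 → [1, 2]
9 → extends → [1, 2, 9]
7 → replaces 9 → [1, 2, 7]
8 → extends → [1, 2, 7, 8]
4 → replaces 7 → [1, 2, 4, 8]
6 → replaces 8 → [1, 2, 4, 6]
3 → replaces 4 → [1, 2, 3, 6]
Longest strictly increasing subsequence has length 4, so deletions = 10 − 4 = 6.

6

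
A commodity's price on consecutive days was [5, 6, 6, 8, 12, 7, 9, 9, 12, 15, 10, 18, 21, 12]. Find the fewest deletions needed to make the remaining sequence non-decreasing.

Fewest deletions = n − (longest non-decreasing subsequence).
Patience tails:
5 → extends → [5]
6 → extends → [5, 6]
6 → extends → [5, 6, 6]
8 → extends → [5, 6, 6, 8]
12 → extends → [5, 6, 6, 8, 12]
7 → replaces 8 → [5, 6, 6, 7, 12]
9 → replaces 12 → [5, 6, 6, 7, 9]
9 → extends → [5, 6, 6, 7, 9, 9]
12 → extends → [5, 6, 6, 7, 9, 9, 12]
15 → extends → [5, 6, 6, 7, 9, 9, 12, 15]
10 → replaces 12 → [5, 6, 6, 7, 9, 9, 10, 15]
18 → extends → [5, 6, 6, 7, 9, 9, 10, 15, 18]
21 → extends → [5, 6, 6, 7, 9, 9, 10, 15, 18, 21]
12 → replaces 15 → [5, 6, 6, 7, 9, 9, 10, 12, 18, 21]
Longest non-decreasing subsequence has length 10, so deletions = 14 − 10 = 4.

4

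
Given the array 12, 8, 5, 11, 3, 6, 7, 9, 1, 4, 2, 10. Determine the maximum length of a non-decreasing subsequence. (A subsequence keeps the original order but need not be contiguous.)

5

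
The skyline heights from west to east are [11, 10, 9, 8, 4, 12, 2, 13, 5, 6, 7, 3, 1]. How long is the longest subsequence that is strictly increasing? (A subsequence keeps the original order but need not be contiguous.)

Let dp[i] be the length of the longest such subsequence ending at index i:
i:      1  2  3  4  5  6  7  8  9 10 11 12 13
a[i]:  11 10  9  8  4 12  2 13  5  6  7  3  1
dp:     1  1  1  1  1  2  1  3  2  3  4  2  1
Maximum dp value is 4.

4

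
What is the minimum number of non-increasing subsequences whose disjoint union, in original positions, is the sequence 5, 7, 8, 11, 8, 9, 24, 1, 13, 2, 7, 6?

5

The minimum number of non-increasing subsequences covering a sequence equals the length of its longest strictly increasing subsequence.
LIS length is 5 (e.g. 5, 7, 8, 11, 24), so 5 piles are needed.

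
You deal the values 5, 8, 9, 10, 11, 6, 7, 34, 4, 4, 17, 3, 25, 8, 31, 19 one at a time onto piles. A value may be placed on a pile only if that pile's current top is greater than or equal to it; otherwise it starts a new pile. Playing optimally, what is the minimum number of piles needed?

8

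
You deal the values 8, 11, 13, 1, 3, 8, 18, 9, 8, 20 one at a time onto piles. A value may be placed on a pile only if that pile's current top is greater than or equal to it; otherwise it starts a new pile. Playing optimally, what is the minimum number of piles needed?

5

Place each on the leftmost legal pile:
8 → new pile 1 (tops now [8])
11 → new pile 2 (tops now [8, 11])
13 → new pile 3 (tops now [8, 11, 13])
1 → pile 1 (tops now [1, 11, 13])
3 → pile 2 (tops now [1, 3, 13])
8 → pile 3 (tops now [1, 3, 8])
18 → new pile 4 (tops now [1, 3, 8, 18])
9 → pile 4 (tops now [1, 3, 8, 9])
8 → pile 3 (tops now [1, 3, 8, 9])
20 → new pile 5 (tops now [1, 3, 8, 9, 20])
Five piles.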